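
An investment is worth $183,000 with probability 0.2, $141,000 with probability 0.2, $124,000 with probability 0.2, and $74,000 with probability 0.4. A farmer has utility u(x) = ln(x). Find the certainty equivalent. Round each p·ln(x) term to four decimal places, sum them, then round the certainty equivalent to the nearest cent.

$111,859.62

E[u] = 0.2·ln(183000) + 0.2·ln(141000) + 0.2·ln(124000) + 0.4·ln(74000) = 2.4234 + 2.3713 + 2.3456 + 4.4847 = 11.6250
CE = e^11.6250 ≈ 111859.62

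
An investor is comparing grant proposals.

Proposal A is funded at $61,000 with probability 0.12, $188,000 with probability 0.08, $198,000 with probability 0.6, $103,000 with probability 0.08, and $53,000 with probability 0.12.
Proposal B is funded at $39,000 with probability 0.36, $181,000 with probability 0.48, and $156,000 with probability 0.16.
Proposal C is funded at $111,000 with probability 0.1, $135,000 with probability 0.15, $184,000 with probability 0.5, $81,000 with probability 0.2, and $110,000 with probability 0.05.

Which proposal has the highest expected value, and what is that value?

Proposal A = 0.12 × 61000 + 0.08 × 188000 + 0.6 × 198000 + 0.08 × 103000 + 0.12 × 53000 = 7320 + 15040 + 118800 + 8240 + 6360 = 155760
Proposal B = 0.36 × 39000 + 0.48 × 181000 + 0.16 × 156000 = 14040 + 86880 + 24960 = 125880
Proposal C = 0.1 × 111000 + 0.15 × 135000 + 0.5 × 184000 + 0.2 × 81000 + 0.05 × 110000 = 11100 + 20250 + 92000 + 16200 + 5500 = 145050

Proposal A ($155,760)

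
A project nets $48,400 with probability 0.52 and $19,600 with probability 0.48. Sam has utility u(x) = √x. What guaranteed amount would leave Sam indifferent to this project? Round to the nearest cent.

$32,978.56

E[u] = 0.52·√48400 + 0.48·√19600 = 0.52·220 + 0.48·140 = 181.6
CE = (181.6)² = 32978.56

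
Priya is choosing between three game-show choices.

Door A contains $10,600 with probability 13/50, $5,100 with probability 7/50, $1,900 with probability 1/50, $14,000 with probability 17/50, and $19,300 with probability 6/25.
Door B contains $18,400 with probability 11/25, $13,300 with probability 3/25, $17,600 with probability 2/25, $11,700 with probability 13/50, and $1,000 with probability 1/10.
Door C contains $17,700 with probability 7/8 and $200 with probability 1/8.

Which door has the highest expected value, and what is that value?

Door A = 13/50 × 10600 + 7/50 × 5100 + 1/50 × 1900 + 17/50 × 14000 + 6/25 × 19300 = 2756 + 714 + 38 + 4760 + 4632 = 12900
Door B = 11/25 × 18400 + 3/25 × 13300 + 2/25 × 17600 + 13/50 × 11700 + 1/10 × 1000 = 8096 + 1596 + 1408 + 3042 + 100 = 14242
Door C = 7/8 × 17700 + 1/8 × 200 = 15487.5 + 25 = 15512.5

Door C ($15,512.50)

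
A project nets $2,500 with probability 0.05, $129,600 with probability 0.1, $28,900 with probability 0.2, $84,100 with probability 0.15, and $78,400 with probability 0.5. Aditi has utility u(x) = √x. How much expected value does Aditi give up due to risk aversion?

$5,144

E[u] = 0.05·√2500 + 0.1·√129600 + 0.2·√28900 + 0.15·√84100 + 0.5·√78400 = 0.05·50 + 0.1·360 + 0.2·170 + 0.15·290 + 0.5·280 = 256
CE = (256)² = 65536
Risk premium = EV − CE = 70680 − 65536 = 5144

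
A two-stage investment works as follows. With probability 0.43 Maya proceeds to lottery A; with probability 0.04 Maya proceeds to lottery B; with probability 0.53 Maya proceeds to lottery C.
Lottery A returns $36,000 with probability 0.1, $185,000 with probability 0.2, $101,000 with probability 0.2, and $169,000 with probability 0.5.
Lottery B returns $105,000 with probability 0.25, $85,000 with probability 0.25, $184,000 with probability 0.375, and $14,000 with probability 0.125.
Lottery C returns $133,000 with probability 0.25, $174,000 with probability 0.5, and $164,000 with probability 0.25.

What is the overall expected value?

EV(A) = 0.1 × 36000 + 0.2 × 185000 + 0.2 × 101000 + 0.5 × 169000 = 3600 + 37000 + 20200 + 84500 = 145300
EV(B) = 0.25 × 105000 + 0.25 × 85000 + 0.375 × 184000 + 0.125 × 14000 = 26250 + 21250 + 69000 + 1750 = 118250
EV(C) = 0.25 × 133000 + 0.5 × 174000 + 0.25 × 164000 = 33250 + 87000 + 41000 = 161250
Overall = 0.43 × 145300 + 0.04 × 118250 + 0.53 × 161250 = 62479 + 4730 + 85462.5 = 152671.5

$152,671.50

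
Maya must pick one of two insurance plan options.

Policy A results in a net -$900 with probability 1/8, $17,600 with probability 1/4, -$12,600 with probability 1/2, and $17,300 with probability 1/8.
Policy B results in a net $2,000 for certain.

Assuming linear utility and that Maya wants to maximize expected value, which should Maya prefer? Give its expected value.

Policy B ($2,000)

Policy A = 1/8 × (-900) + 1/4 × 17600 + 1/2 × (-12600) + 1/8 × 17300 = -112.5 + 4400 − 6300 + 2162.5 = 150
Policy B: 2000 (certain)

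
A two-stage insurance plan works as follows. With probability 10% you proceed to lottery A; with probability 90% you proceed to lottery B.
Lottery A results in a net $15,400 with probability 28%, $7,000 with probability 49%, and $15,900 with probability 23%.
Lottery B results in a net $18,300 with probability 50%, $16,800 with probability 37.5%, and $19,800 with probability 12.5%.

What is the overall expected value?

EV(A) = 0.28 × 15400 + 0.49 × 7000 + 0.23 × 15900 = 4312 + 3430 + 3657 = 11399
EV(B) = 0.5 × 18300 + 0.375 × 16800 + 0.125 × 19800 = 9150 + 6300 + 2475 = 17925
Overall = 0.1 × 11399 + 0.9 × 17925 = 1139.9 + 16132.5 = 17272.4

$17,272.40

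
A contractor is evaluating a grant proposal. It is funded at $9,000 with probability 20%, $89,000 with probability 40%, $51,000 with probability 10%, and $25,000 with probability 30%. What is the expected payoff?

$50,000

EV = 0.2 × 9000 + 0.4 × 89000 + 0.1 × 51000 + 0.3 × 25000 = 1800 + 35600 + 5100 + 7500 = 50000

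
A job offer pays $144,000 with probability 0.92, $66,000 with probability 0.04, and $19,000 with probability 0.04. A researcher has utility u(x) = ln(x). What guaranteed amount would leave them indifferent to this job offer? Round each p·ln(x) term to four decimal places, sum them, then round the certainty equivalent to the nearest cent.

E[u] = 0.92·ln(144000) + 0.04·ln(66000) + 0.04·ln(19000) = 10.9274 + 0.4439 + 0.3941 = 11.7654
CE = e^11.7654 ≈ 128720.67

$128,720.67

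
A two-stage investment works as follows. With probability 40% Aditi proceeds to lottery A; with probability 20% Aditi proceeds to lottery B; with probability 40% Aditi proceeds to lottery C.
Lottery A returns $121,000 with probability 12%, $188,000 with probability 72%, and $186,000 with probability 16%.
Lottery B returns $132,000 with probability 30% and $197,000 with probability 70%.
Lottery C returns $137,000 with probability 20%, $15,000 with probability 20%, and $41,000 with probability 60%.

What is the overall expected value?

$129,356

EV(A) = 0.12 × 121000 + 0.72 × 188000 + 0.16 × 186000 = 14520 + 135360 + 29760 = 179640
EV(B) = 0.3 × 132000 + 0.7 × 197000 = 39600 + 137900 = 177500
EV(C) = 0.2 × 137000 + 0.2 × 15000 + 0.6 × 41000 = 27400 + 3000 + 24600 = 55000
Overall = 0.4 × 179640 + 0.2 × 177500 + 0.4 × 55000 = 71856 + 35500 + 22000 = 129356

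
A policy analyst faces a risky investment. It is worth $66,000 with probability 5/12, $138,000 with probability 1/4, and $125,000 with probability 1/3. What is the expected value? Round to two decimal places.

EV = 5/12 × 66000 + 1/4 × 138000 + 1/3 × 125000 = 27500 + 34500 + 41666.6667 = 103666.6667

$103,666.67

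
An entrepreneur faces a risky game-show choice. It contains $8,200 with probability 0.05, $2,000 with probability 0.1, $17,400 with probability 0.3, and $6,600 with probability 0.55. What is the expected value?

EV = 0.05 × 8200 + 0.1 × 2000 + 0.3 × 17400 + 0.55 × 6600 = 410 + 200 + 5220 + 3630 = 9460

$9,460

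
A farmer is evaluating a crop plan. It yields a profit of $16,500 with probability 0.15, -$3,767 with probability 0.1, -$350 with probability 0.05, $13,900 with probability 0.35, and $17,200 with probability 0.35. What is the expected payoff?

$12,965.80

EV = 0.15 × 16500 + 0.1 × (-3767) + 0.05 × (-350) + 0.35 × 13900 + 0.35 × 17200 = 2475 − 376.7 − 17.5 + 4865 + 6020 = 12965.8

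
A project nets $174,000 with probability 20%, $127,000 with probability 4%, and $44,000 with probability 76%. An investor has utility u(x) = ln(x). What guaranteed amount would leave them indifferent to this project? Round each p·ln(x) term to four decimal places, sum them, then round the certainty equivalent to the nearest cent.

E[u] = 0.2·ln(174000) + 0.04·ln(127000) + 0.76·ln(44000) = 2.4134 + 0.4701 + 8.1259 = 11.0094
CE = e^11.0094 ≈ 60439.61

$60,439.61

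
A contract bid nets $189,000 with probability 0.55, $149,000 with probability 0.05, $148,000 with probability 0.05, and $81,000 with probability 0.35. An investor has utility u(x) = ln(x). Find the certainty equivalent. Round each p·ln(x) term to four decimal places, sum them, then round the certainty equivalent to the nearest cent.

$137,145.82

E[u] = 0.55·ln(189000) + 0.05·ln(149000) + 0.05·ln(148000) + 0.35·ln(81000) = 6.6822 + 0.5956 + 0.5952 + 3.9558 = 11.8288
CE = e^11.8288 ≈ 137145.82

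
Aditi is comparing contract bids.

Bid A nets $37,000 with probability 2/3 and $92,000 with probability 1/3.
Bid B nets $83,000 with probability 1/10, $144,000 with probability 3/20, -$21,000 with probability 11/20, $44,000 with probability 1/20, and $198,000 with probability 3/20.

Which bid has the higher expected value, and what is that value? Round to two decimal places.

Bid A = 2/3 × 37000 + 1/3 × 92000 = 24666.6667 + 30666.6667 = 55333.3333
Bid B = 1/10 × 83000 + 3/20 × 144000 + 11/20 × (-21000) + 1/20 × 44000 + 3/20 × 198000 = 8300 + 21600 − 11550 + 2200 + 29700 = 50250

Bid A ($55,333.33)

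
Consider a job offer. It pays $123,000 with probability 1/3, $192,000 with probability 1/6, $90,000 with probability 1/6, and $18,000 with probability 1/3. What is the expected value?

$94,000

EV = 1/3 × 123000 + 1/6 × 192000 + 1/6 × 90000 + 1/3 × 18000 = 41000 + 32000 + 15000 + 6000 = 94000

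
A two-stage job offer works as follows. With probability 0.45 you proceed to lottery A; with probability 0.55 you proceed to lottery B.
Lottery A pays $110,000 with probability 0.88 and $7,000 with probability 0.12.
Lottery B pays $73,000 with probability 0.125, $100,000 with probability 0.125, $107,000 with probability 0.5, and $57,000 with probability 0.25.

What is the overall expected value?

$93,094.25

EV(A) = 0.88 × 110000 + 0.12 × 7000 = 96800 + 840 = 97640
EV(B) = 0.125 × 73000 + 0.125 × 100000 + 0.5 × 107000 + 0.25 × 57000 = 9125 + 12500 + 53500 + 14250 = 89375
Overall = 0.45 × 97640 + 0.55 × 89375 = 43938 + 49156.25 = 93094.25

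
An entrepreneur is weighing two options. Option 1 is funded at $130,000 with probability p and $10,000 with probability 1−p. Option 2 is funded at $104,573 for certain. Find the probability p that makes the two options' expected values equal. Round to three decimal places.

p = 0.788

p·130000 + (1−p)·10000 = 104573
120000p + 10000 = 104573
p = (104573 − 10000) / 120000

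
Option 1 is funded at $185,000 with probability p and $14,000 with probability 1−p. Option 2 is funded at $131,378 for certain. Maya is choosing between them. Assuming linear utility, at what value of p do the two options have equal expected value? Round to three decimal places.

p·185000 + (1−p)·14000 = 131378
171000p + 14000 = 131378
p = (131378 − 14000) / 171000

p = 0.686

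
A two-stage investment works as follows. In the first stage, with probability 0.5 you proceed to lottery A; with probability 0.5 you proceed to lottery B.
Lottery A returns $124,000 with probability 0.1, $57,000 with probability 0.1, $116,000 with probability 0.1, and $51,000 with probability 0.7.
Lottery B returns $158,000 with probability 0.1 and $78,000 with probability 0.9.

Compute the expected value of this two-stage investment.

$75,700

EV(A) = 0.1 × 124000 + 0.1 × 57000 + 0.1 × 116000 + 0.7 × 51000 = 12400 + 5700 + 11600 + 35700 = 65400
EV(B) = 0.1 × 158000 + 0.9 × 78000 = 15800 + 70200 = 86000
Overall = 0.5 × 65400 + 0.5 × 86000 = 32700 + 43000 = 75700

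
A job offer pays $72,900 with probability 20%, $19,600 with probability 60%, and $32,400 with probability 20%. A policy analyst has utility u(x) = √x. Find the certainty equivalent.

$30,276

E[u] = 0.2·√72900 + 0.6·√19600 + 0.2·√32400 = 0.2·270 + 0.6·140 + 0.2·180 = 174
CE = (174)² = 30276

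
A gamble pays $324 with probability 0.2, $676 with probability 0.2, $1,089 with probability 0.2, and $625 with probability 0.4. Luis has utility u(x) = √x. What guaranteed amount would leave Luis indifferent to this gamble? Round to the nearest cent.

$645.16

E[u] = 0.2·√324 + 0.2·√676 + 0.2·√1089 + 0.4·√625 = 0.2·18 + 0.2·26 + 0.2·33 + 0.4·25 = 25.4
CE = (25.4)² = 645.16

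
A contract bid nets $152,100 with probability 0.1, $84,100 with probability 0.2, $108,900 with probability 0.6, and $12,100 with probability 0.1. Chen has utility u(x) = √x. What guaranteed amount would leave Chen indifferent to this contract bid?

$93,636

E[u] = 0.1·√152100 + 0.2·√84100 + 0.6·√108900 + 0.1·√12100 = 0.1·390 + 0.2·290 + 0.6·330 + 0.1·110 = 306
CE = (306)² = 93636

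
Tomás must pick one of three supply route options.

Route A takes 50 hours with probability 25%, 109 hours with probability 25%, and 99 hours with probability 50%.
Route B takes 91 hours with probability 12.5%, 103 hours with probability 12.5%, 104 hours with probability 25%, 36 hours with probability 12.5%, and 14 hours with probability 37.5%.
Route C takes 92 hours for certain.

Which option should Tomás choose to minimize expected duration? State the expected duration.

Route B (60 hours)

Route A = 0.25 × 50 + 0.25 × 109 + 0.5 × 99 = 12.5 + 27.25 + 49.5 = 89.25
Route B = 0.125 × 91 + 0.125 × 103 + 0.25 × 104 + 0.125 × 36 + 0.375 × 14 = 11.375 + 12.875 + 26 + 4.5 + 5.25 = 60
Route C: 92 (certain)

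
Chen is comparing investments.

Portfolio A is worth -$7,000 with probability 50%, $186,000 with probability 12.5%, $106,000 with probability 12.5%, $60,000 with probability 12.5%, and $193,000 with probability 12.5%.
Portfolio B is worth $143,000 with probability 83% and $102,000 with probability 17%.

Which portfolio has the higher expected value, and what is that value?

Portfolio B ($136,030)

Portfolio A = 0.5 × (-7000) + 0.125 × 186000 + 0.125 × 106000 + 0.125 × 60000 + 0.125 × 193000 = -3500 + 23250 + 13250 + 7500 + 24125 = 64625
Portfolio B = 0.83 × 143000 + 0.17 × 102000 = 118690 + 17340 = 136030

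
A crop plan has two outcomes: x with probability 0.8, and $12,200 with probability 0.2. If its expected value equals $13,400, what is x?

0.8·x + 0.2·12200 = 13400
0.8·x = 13400 − 2440 = 10960
x = 10960 / 0.8 = 13700

x = $13,700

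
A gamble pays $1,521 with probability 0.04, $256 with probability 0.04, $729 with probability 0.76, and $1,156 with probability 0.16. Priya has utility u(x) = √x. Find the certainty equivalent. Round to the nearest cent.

E[u] = 0.04·√1521 + 0.04·√256 + 0.76·√729 + 0.16·√1156 = 0.04·39 + 0.04·16 + 0.76·27 + 0.16·34 = 28.16
CE = (28.16)² = 792.9856

$792.99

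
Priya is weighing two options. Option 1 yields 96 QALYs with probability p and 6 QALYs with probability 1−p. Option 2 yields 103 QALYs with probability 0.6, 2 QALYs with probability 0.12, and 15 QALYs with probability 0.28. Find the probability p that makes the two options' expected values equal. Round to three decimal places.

EV(Option 2) = 0.6 × 103 + 0.12 × 2 + 0.28 × 15 = 61.8 + 0.24 + 4.2 = 66.24
p·96 + (1−p)·6 = 66.24
90p + 6 = 66.24
p = (66.24 − 6) / 90

p = 0.669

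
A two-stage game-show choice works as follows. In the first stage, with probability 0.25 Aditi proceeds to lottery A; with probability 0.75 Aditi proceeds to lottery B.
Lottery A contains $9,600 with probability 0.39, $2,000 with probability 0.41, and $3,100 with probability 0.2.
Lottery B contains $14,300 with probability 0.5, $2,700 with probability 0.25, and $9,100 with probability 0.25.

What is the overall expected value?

$8,871

EV(A) = 0.39 × 9600 + 0.41 × 2000 + 0.2 × 3100 = 3744 + 820 + 620 = 5184
EV(B) = 0.5 × 14300 + 0.25 × 2700 + 0.25 × 9100 = 7150 + 675 + 2275 = 10100
Overall = 0.25 × 5184 + 0.75 × 10100 = 1296 + 7575 = 8871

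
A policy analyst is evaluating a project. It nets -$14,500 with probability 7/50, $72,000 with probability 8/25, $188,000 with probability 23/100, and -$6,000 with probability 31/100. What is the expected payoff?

EV = 7/50 × (-14500) + 8/25 × 72000 + 23/100 × 188000 + 31/100 × (-6000) = -2030 + 23040 + 43240 − 1860 = 62390

$62,390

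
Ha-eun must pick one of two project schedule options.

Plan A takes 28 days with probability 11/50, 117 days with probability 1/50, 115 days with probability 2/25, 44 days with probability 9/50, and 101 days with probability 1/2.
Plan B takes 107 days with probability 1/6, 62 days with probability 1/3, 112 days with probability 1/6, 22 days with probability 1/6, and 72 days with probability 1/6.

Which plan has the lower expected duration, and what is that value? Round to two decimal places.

Plan B (72.83 days)

Plan A = 11/50 × 28 + 1/50 × 117 + 2/25 × 115 + 9/50 × 44 + 1/2 × 101 = 6.16 + 2.34 + 9.2 + 7.92 + 50.5 = 76.12
Plan B = 1/6 × 107 + 1/3 × 62 + 1/6 × 112 + 1/6 × 22 + 1/6 × 72 = 17.8333 + 20.6667 + 18.6667 + 3.6667 + 12 = 72.8333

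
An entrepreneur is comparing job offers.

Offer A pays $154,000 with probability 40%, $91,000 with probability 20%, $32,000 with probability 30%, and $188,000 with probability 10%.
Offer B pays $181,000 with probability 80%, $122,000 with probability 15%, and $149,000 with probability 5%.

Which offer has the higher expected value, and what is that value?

Offer A = 0.4 × 154000 + 0.2 × 91000 + 0.3 × 32000 + 0.1 × 188000 = 61600 + 18200 + 9600 + 18800 = 108200
Offer B = 0.8 × 181000 + 0.15 × 122000 + 0.05 × 149000 = 144800 + 18300 + 7450 = 170550

Offer B ($170,550)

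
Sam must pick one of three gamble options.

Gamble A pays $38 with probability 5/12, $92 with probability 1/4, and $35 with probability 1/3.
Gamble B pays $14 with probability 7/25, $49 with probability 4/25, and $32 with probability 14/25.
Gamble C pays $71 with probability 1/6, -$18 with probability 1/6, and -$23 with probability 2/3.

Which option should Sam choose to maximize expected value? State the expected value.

Gamble A = 5/12 × 38 + 1/4 × 92 + 1/3 × 35 = 15.8333 + 23 + 11.6667 = 50.5
Gamble B = 7/25 × 14 + 4/25 × 49 + 14/25 × 32 = 3.92 + 7.84 + 17.92 = 29.68
Gamble C = 1/6 × 71 + 1/6 × (-18) + 2/3 × (-23) = 11.8333 − 3 − 15.3333 = -6.5

Gamble A ($50.50)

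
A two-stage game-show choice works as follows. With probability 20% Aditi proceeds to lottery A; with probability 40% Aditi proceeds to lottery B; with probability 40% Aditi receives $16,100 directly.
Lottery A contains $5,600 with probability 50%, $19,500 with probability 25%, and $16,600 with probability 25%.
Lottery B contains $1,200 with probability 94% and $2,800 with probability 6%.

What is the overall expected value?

EV(A) = 0.5 × 5600 + 0.25 × 19500 + 0.25 × 16600 = 2800 + 4875 + 4150 = 11825
EV(B) = 0.94 × 1200 + 0.06 × 2800 = 1128 + 168 = 1296
Branch C: 16100 (certain)
Overall = 0.2 × 11825 + 0.4 × 1296 + 0.4 × 16100 = 2365 + 518.4 + 6440 = 9323.4

$9,323.40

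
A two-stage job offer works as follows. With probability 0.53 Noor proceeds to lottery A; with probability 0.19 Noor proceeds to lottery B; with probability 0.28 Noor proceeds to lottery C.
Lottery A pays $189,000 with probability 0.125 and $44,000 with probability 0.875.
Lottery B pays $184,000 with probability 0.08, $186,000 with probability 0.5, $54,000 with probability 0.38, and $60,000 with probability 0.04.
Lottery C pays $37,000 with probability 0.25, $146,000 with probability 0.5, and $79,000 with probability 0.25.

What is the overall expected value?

$86,307.85

EV(A) = 0.125 × 189000 + 0.875 × 44000 = 23625 + 38500 = 62125
EV(B) = 0.08 × 184000 + 0.5 × 186000 + 0.38 × 54000 + 0.04 × 60000 = 14720 + 93000 + 20520 + 2400 = 130640
EV(C) = 0.25 × 37000 + 0.5 × 146000 + 0.25 × 79000 = 9250 + 73000 + 19750 = 102000
Overall = 0.53 × 62125 + 0.19 × 130640 + 0.28 × 102000 = 32926.25 + 24821.6 + 28560 = 86307.85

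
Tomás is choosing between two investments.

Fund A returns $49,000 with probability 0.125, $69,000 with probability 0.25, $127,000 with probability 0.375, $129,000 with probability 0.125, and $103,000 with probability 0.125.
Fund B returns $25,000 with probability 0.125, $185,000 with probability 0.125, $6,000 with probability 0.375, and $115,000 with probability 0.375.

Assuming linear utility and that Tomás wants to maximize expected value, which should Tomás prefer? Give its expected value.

Fund A ($100,000)

Fund A = 0.125 × 49000 + 0.25 × 69000 + 0.375 × 127000 + 0.125 × 129000 + 0.125 × 103000 = 6125 + 17250 + 47625 + 16125 + 12875 = 100000
Fund B = 0.125 × 25000 + 0.125 × 185000 + 0.375 × 6000 + 0.375 × 115000 = 3125 + 23125 + 2250 + 43125 = 71625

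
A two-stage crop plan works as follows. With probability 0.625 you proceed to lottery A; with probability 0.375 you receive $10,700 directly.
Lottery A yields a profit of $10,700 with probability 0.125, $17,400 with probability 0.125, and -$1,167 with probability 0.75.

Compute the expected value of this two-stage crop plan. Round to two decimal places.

EV(A) = 0.125 × 10700 + 0.125 × 17400 + 0.75 × (-1167) = 1337.5 + 2175 − 875.25 = 2637.25
Branch B: 10700 (certain)
Overall = 0.625 × 2637.25 + 0.375 × 10700 = 1648.28125 + 4012.5 = 5660.78125

$5,660.78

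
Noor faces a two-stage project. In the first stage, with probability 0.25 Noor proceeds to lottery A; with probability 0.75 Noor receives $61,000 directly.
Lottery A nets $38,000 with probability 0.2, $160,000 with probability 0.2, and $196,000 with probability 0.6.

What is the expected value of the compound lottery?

$85,050

EV(A) = 0.2 × 38000 + 0.2 × 160000 + 0.6 × 196000 = 7600 + 32000 + 117600 = 157200
Branch B: 61000 (certain)
Overall = 0.25 × 157200 + 0.75 × 61000 = 39300 + 45750 = 85050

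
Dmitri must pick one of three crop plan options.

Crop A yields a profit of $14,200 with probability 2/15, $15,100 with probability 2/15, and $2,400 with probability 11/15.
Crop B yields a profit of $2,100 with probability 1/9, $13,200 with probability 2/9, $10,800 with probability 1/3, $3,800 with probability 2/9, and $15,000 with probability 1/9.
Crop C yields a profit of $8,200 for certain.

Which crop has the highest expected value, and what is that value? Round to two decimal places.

Crop A = 2/15 × 14200 + 2/15 × 15100 + 11/15 × 2400 = 1893.3333 + 2013.3333 + 1760 = 5666.6667
Crop B = 1/9 × 2100 + 2/9 × 13200 + 1/3 × 10800 + 2/9 × 3800 + 1/9 × 15000 = 233.3333 + 2933.3333 + 3600 + 844.4444 + 1666.6667 = 9277.7778
Crop C: 8200 (certain)

Crop B ($9,277.78)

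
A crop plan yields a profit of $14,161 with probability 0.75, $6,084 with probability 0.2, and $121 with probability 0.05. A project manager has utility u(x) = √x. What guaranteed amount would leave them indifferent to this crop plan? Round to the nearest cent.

$11,109.16

E[u] = 0.75·√14161 + 0.2·√6084 + 0.05·√121 = 0.75·119 + 0.2·78 + 0.05·11 = 105.4
CE = (105.4)² = 11109.16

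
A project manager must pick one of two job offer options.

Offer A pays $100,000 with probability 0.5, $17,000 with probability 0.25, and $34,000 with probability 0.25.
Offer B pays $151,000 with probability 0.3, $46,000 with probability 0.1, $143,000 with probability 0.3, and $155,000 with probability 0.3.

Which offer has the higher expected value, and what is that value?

Offer A = 0.5 × 100000 + 0.25 × 17000 + 0.25 × 34000 = 50000 + 4250 + 8500 = 62750
Offer B = 0.3 × 151000 + 0.1 × 46000 + 0.3 × 143000 + 0.3 × 155000 = 45300 + 4600 + 42900 + 46500 = 139300

Offer B ($139,300)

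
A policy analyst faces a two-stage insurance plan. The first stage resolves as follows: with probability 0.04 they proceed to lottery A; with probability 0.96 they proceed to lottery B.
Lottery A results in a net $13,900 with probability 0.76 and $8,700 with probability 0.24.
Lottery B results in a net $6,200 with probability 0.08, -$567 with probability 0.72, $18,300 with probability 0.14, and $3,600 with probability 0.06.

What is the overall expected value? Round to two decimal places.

$3,257.21

EV(A) = 0.76 × 13900 + 0.24 × 8700 = 10564 + 2088 = 12652
EV(B) = 0.08 × 6200 + 0.72 × (-567) + 0.14 × 18300 + 0.06 × 3600 = 496 − 408.24 + 2562 + 216 = 2865.76
Overall = 0.04 × 12652 + 0.96 × 2865.76 = 506.08 + 2751.1296 = 3257.2096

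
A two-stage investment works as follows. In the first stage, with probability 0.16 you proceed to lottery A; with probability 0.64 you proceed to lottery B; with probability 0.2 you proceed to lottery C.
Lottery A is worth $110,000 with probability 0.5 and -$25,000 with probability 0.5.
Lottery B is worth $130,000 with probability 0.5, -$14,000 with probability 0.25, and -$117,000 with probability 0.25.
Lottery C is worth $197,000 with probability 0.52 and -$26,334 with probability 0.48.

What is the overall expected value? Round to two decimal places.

$45,399.94

EV(A) = 0.5 × 110000 + 0.5 × (-25000) = 55000 − 12500 = 42500
EV(B) = 0.5 × 130000 + 0.25 × (-14000) + 0.25 × (-117000) = 65000 − 3500 − 29250 = 32250
EV(C) = 0.52 × 197000 + 0.48 × (-26334) = 102440 − 12640.32 = 89799.68
Overall = 0.16 × 42500 + 0.64 × 32250 + 0.2 × 89799.68 = 6800 + 20640 + 17959.936 = 45399.936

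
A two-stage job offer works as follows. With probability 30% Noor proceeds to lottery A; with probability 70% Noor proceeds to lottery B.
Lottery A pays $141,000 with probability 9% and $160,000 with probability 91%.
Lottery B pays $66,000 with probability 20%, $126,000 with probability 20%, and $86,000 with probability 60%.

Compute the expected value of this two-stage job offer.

$110,487

EV(A) = 0.09 × 141000 + 0.91 × 160000 = 12690 + 145600 = 158290
EV(B) = 0.2 × 66000 + 0.2 × 126000 + 0.6 × 86000 = 13200 + 25200 + 51600 = 90000
Overall = 0.3 × 158290 + 0.7 × 90000 = 47487 + 63000 = 110487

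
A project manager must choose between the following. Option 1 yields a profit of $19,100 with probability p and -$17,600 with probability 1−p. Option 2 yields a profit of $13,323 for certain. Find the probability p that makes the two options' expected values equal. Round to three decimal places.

p·19100 + (1−p)·(-17600) = 13323
36700p − 17600 = 13323
p = (13323 + 17600) / 36700

p = 0.843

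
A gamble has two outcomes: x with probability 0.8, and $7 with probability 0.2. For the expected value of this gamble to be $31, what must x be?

x = $37

0.8·x + 0.2·7 = 31
0.8·x = 31 − 1.4 = 29.6
x = 29.6 / 0.8 = 37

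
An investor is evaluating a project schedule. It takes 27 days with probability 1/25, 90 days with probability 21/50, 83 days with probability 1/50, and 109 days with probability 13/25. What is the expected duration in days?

EV = 1/25 × 27 + 21/50 × 90 + 1/50 × 83 + 13/25 × 109 = 1.08 + 37.8 + 1.66 + 56.68 = 97.22

97.22 days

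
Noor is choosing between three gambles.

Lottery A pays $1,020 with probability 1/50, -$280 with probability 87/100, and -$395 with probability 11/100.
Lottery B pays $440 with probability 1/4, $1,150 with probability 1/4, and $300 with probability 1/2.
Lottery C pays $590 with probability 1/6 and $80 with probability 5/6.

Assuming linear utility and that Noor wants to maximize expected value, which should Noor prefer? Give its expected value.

Lottery B ($547.50)

Lottery A = 1/50 × 1020 + 87/100 × (-280) + 11/100 × (-395) = 20.4 − 243.6 − 43.45 = -266.65
Lottery B = 1/4 × 440 + 1/4 × 1150 + 1/2 × 300 = 110 + 287.5 + 150 = 547.5
Lottery C = 1/6 × 590 + 5/6 × 80 = 98.3333 + 66.6667 = 165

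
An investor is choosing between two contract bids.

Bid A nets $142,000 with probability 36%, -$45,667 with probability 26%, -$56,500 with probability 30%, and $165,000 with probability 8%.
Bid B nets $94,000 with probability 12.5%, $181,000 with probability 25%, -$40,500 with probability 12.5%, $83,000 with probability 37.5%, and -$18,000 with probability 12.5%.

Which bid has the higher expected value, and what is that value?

Bid A = 0.36 × 142000 + 0.26 × (-45667) + 0.3 × (-56500) + 0.08 × 165000 = 51120 − 11873.42 − 16950 + 13200 = 35496.58
Bid B = 0.125 × 94000 + 0.25 × 181000 + 0.125 × (-40500) + 0.375 × 83000 + 0.125 × (-18000) = 11750 + 45250 − 5062.5 + 31125 − 2250 = 80812.5

Bid B ($80,812.50)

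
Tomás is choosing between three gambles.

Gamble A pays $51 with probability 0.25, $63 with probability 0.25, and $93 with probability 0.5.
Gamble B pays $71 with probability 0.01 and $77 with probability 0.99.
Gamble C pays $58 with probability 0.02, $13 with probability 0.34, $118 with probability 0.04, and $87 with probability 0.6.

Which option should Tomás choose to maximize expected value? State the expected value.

Gamble A = 0.25 × 51 + 0.25 × 63 + 0.5 × 93 = 12.75 + 15.75 + 46.5 = 75
Gamble B = 0.01 × 71 + 0.99 × 77 = 0.71 + 76.23 = 76.94
Gamble C = 0.02 × 58 + 0.34 × 13 + 0.04 × 118 + 0.6 × 87 = 1.16 + 4.42 + 4.72 + 52.2 = 62.5

Gamble B ($76.94)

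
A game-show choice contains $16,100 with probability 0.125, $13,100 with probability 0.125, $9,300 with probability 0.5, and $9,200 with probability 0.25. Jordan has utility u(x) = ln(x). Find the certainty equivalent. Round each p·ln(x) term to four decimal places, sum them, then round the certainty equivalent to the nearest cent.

$10,367.18

E[u] = 0.125·ln(16100) + 0.125·ln(13100) + 0.5·ln(9300) + 0.25·ln(9200) = 1.2108 + 1.1850 + 4.5689 + 2.2817 = 9.2464
CE = e^9.2464 ≈ 10367.18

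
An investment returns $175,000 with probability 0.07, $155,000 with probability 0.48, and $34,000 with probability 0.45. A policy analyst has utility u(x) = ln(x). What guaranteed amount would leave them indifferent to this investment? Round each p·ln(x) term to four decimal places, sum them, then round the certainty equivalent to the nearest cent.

E[u] = 0.07·ln(175000) + 0.48·ln(155000) + 0.45·ln(34000) = 0.8451 + 5.7366 + 4.6954 = 11.2771
CE = e^11.2771 ≈ 78991.85

$78,991.85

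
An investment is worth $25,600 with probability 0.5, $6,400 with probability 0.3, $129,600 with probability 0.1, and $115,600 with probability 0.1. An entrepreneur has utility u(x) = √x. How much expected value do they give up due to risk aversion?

$8,964

E[u] = 0.5·√25600 + 0.3·√6400 + 0.1·√129600 + 0.1·√115600 = 0.5·160 + 0.3·80 + 0.1·360 + 0.1·340 = 174
CE = (174)² = 30276
Risk premium = EV − CE = 39240 − 30276 = 8964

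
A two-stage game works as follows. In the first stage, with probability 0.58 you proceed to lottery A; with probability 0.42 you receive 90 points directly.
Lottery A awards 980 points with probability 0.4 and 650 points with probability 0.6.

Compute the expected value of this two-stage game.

EV(A) = 0.4 × 980 + 0.6 × 650 = 392 + 390 = 782
Branch B: 90 (certain)
Overall = 0.58 × 782 + 0.42 × 90 = 453.56 + 37.8 = 491.36

491.36 points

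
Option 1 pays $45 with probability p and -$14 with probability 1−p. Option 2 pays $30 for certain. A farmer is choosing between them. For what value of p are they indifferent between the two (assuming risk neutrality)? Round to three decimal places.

p·45 + (1−p)·(-14) = 30
59p − 14 = 30
p = (30 + 14) / 59

p = 0.746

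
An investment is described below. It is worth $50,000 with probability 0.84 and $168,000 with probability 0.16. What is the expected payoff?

EV = 0.84 × 50000 + 0.16 × 168000 = 42000 + 26880 = 68880

$68,880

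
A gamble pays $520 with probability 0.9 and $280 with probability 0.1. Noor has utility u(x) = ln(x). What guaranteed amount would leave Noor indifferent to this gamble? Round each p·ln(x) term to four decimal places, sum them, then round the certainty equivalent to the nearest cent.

$488.77

E[u] = 0.9·ln(520) + 0.1·ln(280) = 5.6284 + 0.5635 = 6.1919
CE = e^6.1919 ≈ 488.77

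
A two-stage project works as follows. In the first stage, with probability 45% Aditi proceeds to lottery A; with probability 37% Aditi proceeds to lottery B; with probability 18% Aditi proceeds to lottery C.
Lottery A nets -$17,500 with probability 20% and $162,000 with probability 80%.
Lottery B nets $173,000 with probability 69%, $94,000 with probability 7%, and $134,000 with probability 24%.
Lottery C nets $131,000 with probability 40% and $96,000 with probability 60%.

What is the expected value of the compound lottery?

$135,045.70

EV(A) = 0.2 × (-17500) + 0.8 × 162000 = -3500 + 129600 = 126100
EV(B) = 0.69 × 173000 + 0.07 × 94000 + 0.24 × 134000 = 119370 + 6580 + 32160 = 158110
EV(C) = 0.4 × 131000 + 0.6 × 96000 = 52400 + 57600 = 110000
Overall = 0.45 × 126100 + 0.37 × 158110 + 0.18 × 110000 = 56745 + 58500.7 + 19800 = 135045.7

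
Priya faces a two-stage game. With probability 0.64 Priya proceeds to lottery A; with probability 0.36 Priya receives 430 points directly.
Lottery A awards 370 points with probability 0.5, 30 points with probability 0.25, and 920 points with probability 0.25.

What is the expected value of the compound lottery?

EV(A) = 0.5 × 370 + 0.25 × 30 + 0.25 × 920 = 185 + 7.5 + 230 = 422.5
Branch B: 430 (certain)
Overall = 0.64 × 422.5 + 0.36 × 430 = 270.4 + 154.8 = 425.2

425.2 points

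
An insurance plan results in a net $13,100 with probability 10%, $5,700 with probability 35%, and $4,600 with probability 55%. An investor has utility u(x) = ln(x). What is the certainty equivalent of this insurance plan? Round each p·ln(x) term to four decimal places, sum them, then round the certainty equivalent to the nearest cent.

E[u] = 0.1·ln(13100) + 0.35·ln(5700) + 0.55·ln(4600) = 0.9480 + 3.0269 + 4.6386 = 8.6135
CE = e^8.6135 ≈ 5505.48

$5,505.48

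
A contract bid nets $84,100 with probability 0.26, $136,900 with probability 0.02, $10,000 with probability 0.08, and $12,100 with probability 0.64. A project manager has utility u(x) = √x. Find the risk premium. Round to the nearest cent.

$7,162.56

E[u] = 0.26·√84100 + 0.02·√136900 + 0.08·√10000 + 0.64·√12100 = 0.26·290 + 0.02·370 + 0.08·100 + 0.64·110 = 161.2
CE = (161.2)² = 25985.44
Risk premium = EV − CE = 33148 − 25985.44 = 7162.56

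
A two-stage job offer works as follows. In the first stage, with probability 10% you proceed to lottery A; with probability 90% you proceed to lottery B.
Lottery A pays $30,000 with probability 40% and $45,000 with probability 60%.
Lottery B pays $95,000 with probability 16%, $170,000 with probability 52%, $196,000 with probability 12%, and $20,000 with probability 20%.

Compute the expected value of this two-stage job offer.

$121,908

EV(A) = 0.4 × 30000 + 0.6 × 45000 = 12000 + 27000 = 39000
EV(B) = 0.16 × 95000 + 0.52 × 170000 + 0.12 × 196000 + 0.2 × 20000 = 15200 + 88400 + 23520 + 4000 = 131120
Overall = 0.1 × 39000 + 0.9 × 131120 = 3900 + 118008 = 121908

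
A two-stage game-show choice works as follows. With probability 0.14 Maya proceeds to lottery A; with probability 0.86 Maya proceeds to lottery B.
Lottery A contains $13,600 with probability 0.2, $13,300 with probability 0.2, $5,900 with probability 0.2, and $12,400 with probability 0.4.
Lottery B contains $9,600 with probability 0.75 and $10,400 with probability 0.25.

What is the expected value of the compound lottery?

$10,040.80

EV(A) = 0.2 × 13600 + 0.2 × 13300 + 0.2 × 5900 + 0.4 × 12400 = 2720 + 2660 + 1180 + 4960 = 11520
EV(B) = 0.75 × 9600 + 0.25 × 10400 = 7200 + 2600 = 9800
Overall = 0.14 × 11520 + 0.86 × 9800 = 1612.8 + 8428 = 10040.8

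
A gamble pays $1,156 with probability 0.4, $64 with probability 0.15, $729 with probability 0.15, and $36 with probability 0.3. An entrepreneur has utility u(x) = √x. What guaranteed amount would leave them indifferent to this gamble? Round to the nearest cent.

E[u] = 0.4·√1156 + 0.15·√64 + 0.15·√729 + 0.3·√36 = 0.4·34 + 0.15·8 + 0.15·27 + 0.3·6 = 20.65
CE = (20.65)² = 426.4225

$426.42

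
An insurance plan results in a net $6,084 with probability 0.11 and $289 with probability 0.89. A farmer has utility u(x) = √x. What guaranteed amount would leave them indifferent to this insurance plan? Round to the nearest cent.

$562.16

E[u] = 0.11·√6084 + 0.89·√289 = 0.11·78 + 0.89·17 = 23.71
CE = (23.71)² = 562.1641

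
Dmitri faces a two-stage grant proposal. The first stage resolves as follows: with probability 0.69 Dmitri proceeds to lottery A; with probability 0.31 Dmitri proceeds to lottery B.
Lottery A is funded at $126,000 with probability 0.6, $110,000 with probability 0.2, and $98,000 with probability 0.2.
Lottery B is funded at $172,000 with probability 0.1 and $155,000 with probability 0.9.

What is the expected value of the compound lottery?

EV(A) = 0.6 × 126000 + 0.2 × 110000 + 0.2 × 98000 = 75600 + 22000 + 19600 = 117200
EV(B) = 0.1 × 172000 + 0.9 × 155000 = 17200 + 139500 = 156700
Overall = 0.69 × 117200 + 0.31 × 156700 = 80868 + 48577 = 129445

$129,445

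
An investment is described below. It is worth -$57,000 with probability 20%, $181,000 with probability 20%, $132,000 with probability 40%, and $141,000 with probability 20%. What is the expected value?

EV = 0.2 × (-57000) + 0.2 × 181000 + 0.4 × 132000 + 0.2 × 141000 = -11400 + 36200 + 52800 + 28200 = 105800

$105,800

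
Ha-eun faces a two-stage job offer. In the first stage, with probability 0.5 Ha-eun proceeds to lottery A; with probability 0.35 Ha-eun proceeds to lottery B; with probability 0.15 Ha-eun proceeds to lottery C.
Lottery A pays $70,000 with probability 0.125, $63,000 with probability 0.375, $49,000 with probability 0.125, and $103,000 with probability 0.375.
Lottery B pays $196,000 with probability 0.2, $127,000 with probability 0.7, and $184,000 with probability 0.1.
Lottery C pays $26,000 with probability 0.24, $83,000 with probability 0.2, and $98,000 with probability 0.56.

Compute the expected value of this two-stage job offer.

$101,495.50

EV(A) = 0.125 × 70000 + 0.375 × 63000 + 0.125 × 49000 + 0.375 × 103000 = 8750 + 23625 + 6125 + 38625 = 77125
EV(B) = 0.2 × 196000 + 0.7 × 127000 + 0.1 × 184000 = 39200 + 88900 + 18400 = 146500
EV(C) = 0.24 × 26000 + 0.2 × 83000 + 0.56 × 98000 = 6240 + 16600 + 54880 = 77720
Overall = 0.5 × 77125 + 0.35 × 146500 + 0.15 × 77720 = 38562.5 + 51275 + 11658 = 101495.5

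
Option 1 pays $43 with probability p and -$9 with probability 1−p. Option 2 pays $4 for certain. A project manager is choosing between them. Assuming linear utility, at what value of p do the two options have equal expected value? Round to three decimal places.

p = 0.250

p·43 + (1−p)·(-9) = 4
52p − 9 = 4
p = (4 + 9) / 52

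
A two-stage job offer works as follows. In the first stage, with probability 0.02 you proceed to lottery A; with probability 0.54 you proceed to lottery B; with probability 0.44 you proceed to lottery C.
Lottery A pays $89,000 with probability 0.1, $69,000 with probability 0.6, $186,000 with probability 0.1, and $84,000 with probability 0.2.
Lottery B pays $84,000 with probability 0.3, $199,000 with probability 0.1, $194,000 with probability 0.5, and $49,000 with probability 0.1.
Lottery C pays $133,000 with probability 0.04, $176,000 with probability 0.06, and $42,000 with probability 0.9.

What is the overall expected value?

EV(A) = 0.1 × 89000 + 0.6 × 69000 + 0.1 × 186000 + 0.2 × 84000 = 8900 + 41400 + 18600 + 16800 = 85700
EV(B) = 0.3 × 84000 + 0.1 × 199000 + 0.5 × 194000 + 0.1 × 49000 = 25200 + 19900 + 97000 + 4900 = 147000
EV(C) = 0.04 × 133000 + 0.06 × 176000 + 0.9 × 42000 = 5320 + 10560 + 37800 = 53680
Overall = 0.02 × 85700 + 0.54 × 147000 + 0.44 × 53680 = 1714 + 79380 + 23619.2 = 104713.2

$104,713.20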